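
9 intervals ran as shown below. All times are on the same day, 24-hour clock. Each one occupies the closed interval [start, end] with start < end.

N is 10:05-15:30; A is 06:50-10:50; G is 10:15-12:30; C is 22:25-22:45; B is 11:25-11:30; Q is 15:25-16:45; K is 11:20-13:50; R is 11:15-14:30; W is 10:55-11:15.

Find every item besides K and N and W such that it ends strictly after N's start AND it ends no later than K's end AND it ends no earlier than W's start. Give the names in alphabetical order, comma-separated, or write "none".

B, G

Conditions: its end is strictly after N's start (X.end > 10:05) AND its end is no later than K's end (X.end <= 13:50) AND its end is no earlier than W's start (X.end >= 10:55).
A: end 10:50 > 10:05? ✓; end 10:50 <= 13:50? ✓; end 10:50 >= 10:55? ✗ → no.
B: end 11:30 > 10:05? ✓; end 11:30 <= 13:50? ✓; end 11:30 >= 10:55? ✓ → yes.
C: end 22:45 > 10:05? ✓; end 22:45 <= 13:50? ✗; end 22:45 >= 10:55? ✓ → no.
G: end 12:30 > 10:05? ✓; end 12:30 <= 13:50? ✓; end 12:30 >= 10:55? ✓ → yes.
Q: end 16:45 > 10:05? ✓; end 16:45 <= 13:50? ✗; end 16:45 >= 10:55? ✓ → no.
R: end 14:30 > 10:05? ✓; end 14:30 <= 13:50? ✗; end 14:30 >= 10:55? ✓ → no.
Result: B, G.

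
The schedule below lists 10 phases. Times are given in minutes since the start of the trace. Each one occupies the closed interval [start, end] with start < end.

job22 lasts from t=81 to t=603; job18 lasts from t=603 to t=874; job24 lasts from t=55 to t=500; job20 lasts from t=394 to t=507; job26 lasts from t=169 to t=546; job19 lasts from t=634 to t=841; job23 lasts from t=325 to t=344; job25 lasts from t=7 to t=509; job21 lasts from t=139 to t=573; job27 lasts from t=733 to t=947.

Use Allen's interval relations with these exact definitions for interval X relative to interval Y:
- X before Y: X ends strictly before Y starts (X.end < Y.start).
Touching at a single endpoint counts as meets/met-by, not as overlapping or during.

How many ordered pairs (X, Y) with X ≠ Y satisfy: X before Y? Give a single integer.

Checking all 90 ordered pairs for relation 'before'; matching pairs in alphabetical order:
(job20, job18): job20 before job18 ✓
(job20, job19): job20 before job19 ✓
(job20, job27): job20 before job27 ✓
(job21, job18): job21 before job18 ✓
(job21, job19): job21 before job19 ✓
(job21, job27): job21 before job27 ✓
(job22, job19): job22 before job19 ✓
(job22, job27): job22 before job27 ✓
(job23, job18): job23 before job18 ✓
(job23, job19): job23 before job19 ✓
(job23, job20): job23 before job20 ✓
(job23, job27): job23 before job27 ✓
(job24, job18): job24 before job18 ✓
(job24, job19): job24 before job19 ✓
(job24, job27): job24 before job27 ✓
(job25, job18): job25 before job18 ✓
(job25, job19): job25 before job19 ✓
(job25, job27): job25 before job27 ✓
(job26, job18): job26 before job18 ✓
(job26, job19): job26 before job19 ✓
(job26, job27): job26 before job27 ✓
Count: 21.

21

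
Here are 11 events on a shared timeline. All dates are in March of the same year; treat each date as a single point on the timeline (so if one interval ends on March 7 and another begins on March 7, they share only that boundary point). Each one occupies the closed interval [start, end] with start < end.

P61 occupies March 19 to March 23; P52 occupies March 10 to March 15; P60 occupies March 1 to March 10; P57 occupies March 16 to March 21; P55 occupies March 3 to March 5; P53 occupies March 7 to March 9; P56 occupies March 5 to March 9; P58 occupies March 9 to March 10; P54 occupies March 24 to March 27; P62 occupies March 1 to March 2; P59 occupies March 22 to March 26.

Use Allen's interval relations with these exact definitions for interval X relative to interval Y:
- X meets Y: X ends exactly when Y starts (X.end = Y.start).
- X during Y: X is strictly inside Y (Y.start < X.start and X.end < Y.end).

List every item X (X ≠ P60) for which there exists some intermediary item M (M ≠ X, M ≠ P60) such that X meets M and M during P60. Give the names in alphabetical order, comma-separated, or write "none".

P55

Target P60 = [March 1, March 10].
Intermediaries M with M during P60: P53, P55, P56.
Via P53 — items with X meets P53: none.
Via P55 — items with X meets P55: none.
Via P56 — items with X meets P56: P55.
Union: P55.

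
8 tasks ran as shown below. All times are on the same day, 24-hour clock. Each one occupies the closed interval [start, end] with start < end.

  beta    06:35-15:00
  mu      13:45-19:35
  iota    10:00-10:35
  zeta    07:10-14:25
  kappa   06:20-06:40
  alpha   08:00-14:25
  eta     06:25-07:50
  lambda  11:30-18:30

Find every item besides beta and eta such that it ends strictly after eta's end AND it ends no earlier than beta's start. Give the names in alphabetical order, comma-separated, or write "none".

Conditions: its end is strictly after eta's end (X.end > 07:50) AND its end is no earlier than beta's start (X.end >= 06:35).
alpha: end 14:25 > 07:50? ✓; end 14:25 >= 06:35? ✓ → yes.
iota: end 10:35 > 07:50? ✓; end 10:35 >= 06:35? ✓ → yes.
kappa: end 06:40 > 07:50? ✗; end 06:40 >= 06:35? ✓ → no.
lambda: end 18:30 > 07:50? ✓; end 18:30 >= 06:35? ✓ → yes.
mu: end 19:35 > 07:50? ✓; end 19:35 >= 06:35? ✓ → yes.
zeta: end 14:25 > 07:50? ✓; end 14:25 >= 06:35? ✓ → yes.
Result: alpha, iota, lambda, mu, zeta.

alpha, iota, lambda, mu, zeta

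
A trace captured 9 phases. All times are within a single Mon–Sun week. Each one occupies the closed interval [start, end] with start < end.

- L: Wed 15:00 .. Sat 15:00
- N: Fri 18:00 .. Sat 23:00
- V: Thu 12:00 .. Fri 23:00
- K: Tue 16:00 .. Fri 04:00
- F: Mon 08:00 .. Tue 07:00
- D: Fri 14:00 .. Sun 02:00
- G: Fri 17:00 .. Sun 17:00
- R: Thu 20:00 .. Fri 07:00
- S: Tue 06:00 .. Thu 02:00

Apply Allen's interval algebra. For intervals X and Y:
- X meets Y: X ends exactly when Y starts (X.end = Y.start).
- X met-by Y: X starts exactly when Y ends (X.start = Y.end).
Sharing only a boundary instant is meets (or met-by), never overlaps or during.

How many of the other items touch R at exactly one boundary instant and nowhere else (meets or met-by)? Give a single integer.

0

Target R = [Thu 20:00, Fri 07:00].
D [Fri 14:00, Sun 02:00] → after → no.
F [Mon 08:00, Tue 07:00] → before → no.
G [Fri 17:00, Sun 17:00] → after → no.
K [Tue 16:00, Fri 04:00] → overlaps → no.
L [Wed 15:00, Sat 15:00] → contains → no.
N [Fri 18:00, Sat 23:00] → after → no.
S [Tue 06:00, Thu 02:00] → before → no.
V [Thu 12:00, Fri 23:00] → contains → no.
Total: 0.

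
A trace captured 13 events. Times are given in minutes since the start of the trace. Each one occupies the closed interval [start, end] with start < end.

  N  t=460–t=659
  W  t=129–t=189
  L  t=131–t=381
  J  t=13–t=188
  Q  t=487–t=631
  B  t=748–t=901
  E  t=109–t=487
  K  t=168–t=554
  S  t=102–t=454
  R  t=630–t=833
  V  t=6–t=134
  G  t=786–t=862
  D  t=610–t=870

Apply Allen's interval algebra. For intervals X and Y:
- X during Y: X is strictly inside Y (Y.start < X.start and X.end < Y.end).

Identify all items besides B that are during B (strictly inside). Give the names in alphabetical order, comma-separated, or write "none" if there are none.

G

Target B = [t=748, t=901].
D [t=610, t=870] → overlaps → no.
E [t=109, t=487] → before → no.
G [t=786, t=862] → during → yes.
J [t=13, t=188] → before → no.
K [t=168, t=554] → before → no.
L [t=131, t=381] → before → no.
N [t=460, t=659] → before → no.
Q [t=487, t=631] → before → no.
R [t=630, t=833] → overlaps → no.
S [t=102, t=454] → before → no.
V [t=6, t=134] → before → no.
W [t=129, t=189] → before → no.
Result: G.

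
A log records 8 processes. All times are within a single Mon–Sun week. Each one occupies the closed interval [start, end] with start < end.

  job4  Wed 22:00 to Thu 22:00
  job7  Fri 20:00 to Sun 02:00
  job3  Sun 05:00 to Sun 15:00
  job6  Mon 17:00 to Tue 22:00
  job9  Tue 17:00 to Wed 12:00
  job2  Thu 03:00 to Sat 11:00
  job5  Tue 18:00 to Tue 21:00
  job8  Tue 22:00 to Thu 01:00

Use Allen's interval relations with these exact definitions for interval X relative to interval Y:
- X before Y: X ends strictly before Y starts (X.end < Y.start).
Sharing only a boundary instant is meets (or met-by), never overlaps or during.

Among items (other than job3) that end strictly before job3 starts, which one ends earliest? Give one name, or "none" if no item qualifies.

Target job3 = [Sun 05:00, Sun 15:00].
job2 [Thu 03:00, Sat 11:00] → before → candidate.
job4 [Wed 22:00, Thu 22:00] → before → candidate.
job5 [Tue 18:00, Tue 21:00] → before → candidate.
job6 [Mon 17:00, Tue 22:00] → before → candidate.
job7 [Fri 20:00, Sun 02:00] → before → candidate.
job8 [Tue 22:00, Thu 01:00] → before → candidate.
job9 [Tue 17:00, Wed 12:00] → before → candidate.
Among candidates, earliest end is Tue 21:00 → job5.

job5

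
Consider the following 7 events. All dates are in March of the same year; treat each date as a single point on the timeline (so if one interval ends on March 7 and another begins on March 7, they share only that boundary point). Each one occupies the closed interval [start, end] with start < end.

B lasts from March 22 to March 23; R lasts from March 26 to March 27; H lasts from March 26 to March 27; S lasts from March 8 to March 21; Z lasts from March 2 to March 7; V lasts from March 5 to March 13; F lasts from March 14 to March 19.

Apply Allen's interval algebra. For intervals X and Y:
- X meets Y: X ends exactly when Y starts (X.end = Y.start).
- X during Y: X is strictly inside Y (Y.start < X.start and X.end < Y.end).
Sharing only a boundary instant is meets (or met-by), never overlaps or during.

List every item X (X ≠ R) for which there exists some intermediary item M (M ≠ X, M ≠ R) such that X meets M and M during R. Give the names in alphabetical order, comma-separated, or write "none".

none

Target R = [March 26, March 27].
Intermediaries M with M during R: none.
Union: none.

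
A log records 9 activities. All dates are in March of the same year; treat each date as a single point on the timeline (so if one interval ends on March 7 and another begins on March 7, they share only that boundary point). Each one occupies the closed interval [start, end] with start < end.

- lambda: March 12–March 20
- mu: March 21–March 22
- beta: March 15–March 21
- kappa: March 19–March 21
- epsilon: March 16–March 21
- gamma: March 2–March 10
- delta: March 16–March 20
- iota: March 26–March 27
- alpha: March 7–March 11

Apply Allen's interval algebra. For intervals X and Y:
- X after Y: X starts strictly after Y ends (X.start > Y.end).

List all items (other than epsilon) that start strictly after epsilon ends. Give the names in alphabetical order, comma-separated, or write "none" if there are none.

iota

Target epsilon = [March 16, March 21].
alpha [March 7, March 11] → before → no.
beta [March 15, March 21] → finished-by → no.
delta [March 16, March 20] → starts → no.
gamma [March 2, March 10] → before → no.
iota [March 26, March 27] → after → yes.
kappa [March 19, March 21] → finishes → no.
lambda [March 12, March 20] → overlaps → no.
mu [March 21, March 22] → met-by → no.
Result: iota.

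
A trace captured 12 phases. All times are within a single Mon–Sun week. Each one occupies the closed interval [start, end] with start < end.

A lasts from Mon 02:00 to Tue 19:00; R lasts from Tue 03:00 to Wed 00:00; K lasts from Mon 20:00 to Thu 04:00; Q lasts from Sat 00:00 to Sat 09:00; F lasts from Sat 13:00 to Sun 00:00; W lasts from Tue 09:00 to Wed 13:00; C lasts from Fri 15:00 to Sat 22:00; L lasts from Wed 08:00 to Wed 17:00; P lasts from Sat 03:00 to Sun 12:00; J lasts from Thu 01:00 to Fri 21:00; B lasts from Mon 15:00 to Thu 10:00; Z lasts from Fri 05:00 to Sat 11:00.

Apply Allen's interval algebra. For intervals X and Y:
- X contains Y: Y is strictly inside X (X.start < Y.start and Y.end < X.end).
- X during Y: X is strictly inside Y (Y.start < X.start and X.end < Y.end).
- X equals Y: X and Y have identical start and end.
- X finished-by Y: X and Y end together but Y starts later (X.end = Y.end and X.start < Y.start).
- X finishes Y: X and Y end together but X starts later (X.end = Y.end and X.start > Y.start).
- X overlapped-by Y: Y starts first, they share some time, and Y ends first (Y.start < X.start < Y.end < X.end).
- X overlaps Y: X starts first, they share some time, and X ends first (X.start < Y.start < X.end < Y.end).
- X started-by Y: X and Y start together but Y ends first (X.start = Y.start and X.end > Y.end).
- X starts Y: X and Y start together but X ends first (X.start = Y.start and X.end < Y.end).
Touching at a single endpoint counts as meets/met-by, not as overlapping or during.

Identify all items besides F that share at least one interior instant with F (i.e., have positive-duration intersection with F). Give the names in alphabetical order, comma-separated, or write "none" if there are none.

C, P

Target F = [Sat 13:00, Sun 00:00].
A [Mon 02:00, Tue 19:00] → before → no.
B [Mon 15:00, Thu 10:00] → before → no.
C [Fri 15:00, Sat 22:00] → overlaps → yes.
J [Thu 01:00, Fri 21:00] → before → no.
K [Mon 20:00, Thu 04:00] → before → no.
L [Wed 08:00, Wed 17:00] → before → no.
P [Sat 03:00, Sun 12:00] → contains → yes.
Q [Sat 00:00, Sat 09:00] → before → no.
R [Tue 03:00, Wed 00:00] → before → no.
W [Tue 09:00, Wed 13:00] → before → no.
Z [Fri 05:00, Sat 11:00] → before → no.
Result: C, P.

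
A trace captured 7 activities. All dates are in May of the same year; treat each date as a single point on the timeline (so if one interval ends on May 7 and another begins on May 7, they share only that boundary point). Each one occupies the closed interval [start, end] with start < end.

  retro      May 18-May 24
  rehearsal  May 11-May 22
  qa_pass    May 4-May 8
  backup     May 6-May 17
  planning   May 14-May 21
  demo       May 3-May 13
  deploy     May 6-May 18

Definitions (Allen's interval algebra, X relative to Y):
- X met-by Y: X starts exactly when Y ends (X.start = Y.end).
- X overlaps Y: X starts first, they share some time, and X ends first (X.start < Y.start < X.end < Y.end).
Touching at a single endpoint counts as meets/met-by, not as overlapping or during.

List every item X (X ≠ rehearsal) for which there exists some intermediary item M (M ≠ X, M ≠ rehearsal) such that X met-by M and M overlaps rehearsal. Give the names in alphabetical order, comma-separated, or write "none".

Target rehearsal = [May 11, May 22].
Intermediaries M with M overlaps rehearsal: backup, demo, deploy.
Via backup — items with X met-by backup: none.
Via demo — items with X met-by demo: none.
Via deploy — items with X met-by deploy: retro.
Union: retro.

retro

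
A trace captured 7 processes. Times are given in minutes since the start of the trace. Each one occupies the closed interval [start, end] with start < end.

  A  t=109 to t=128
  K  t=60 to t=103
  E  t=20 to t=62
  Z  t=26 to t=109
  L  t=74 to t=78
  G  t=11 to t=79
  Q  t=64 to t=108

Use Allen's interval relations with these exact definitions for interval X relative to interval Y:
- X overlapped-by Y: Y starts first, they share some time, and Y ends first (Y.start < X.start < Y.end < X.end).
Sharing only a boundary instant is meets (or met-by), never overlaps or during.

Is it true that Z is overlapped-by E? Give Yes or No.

Z = [t=26, t=109], E = [t=20, t=62].
Actual relation of Z to E: overlapped-by.
Asked whether 'overlapped-by' holds → Yes.

Yes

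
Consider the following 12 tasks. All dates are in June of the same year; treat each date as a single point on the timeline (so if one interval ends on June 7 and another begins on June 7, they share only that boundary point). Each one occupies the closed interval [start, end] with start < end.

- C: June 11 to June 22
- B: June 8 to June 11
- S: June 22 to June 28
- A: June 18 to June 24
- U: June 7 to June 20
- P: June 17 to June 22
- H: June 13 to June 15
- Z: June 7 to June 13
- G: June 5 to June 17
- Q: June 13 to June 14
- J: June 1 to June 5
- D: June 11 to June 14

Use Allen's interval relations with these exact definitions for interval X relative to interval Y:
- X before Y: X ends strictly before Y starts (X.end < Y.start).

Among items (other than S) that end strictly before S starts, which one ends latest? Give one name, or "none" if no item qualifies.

Target S = [June 22, June 28].
A [June 18, June 24] → overlaps → excluded.
B [June 8, June 11] → before → candidate.
C [June 11, June 22] → meets → excluded.
D [June 11, June 14] → before → candidate.
G [June 5, June 17] → before → candidate.
H [June 13, June 15] → before → candidate.
J [June 1, June 5] → before → candidate.
P [June 17, June 22] → meets → excluded.
Q [June 13, June 14] → before → candidate.
U [June 7, June 20] → before → candidate.
Z [June 7, June 13] → before → candidate.
Among candidates, latest end is June 20 → U.

U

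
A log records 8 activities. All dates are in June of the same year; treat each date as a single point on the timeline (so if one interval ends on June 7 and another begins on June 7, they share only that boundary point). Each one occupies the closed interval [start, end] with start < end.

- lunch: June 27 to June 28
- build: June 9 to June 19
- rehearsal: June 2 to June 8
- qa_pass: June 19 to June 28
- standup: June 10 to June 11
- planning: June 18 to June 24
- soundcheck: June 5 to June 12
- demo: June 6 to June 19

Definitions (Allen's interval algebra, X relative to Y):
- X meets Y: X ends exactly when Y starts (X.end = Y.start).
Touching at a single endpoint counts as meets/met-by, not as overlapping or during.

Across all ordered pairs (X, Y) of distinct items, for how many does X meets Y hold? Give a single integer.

Checking all 56 ordered pairs for relation 'meets'; matching pairs in alphabetical order:
(build, qa_pass): build meets qa_pass ✓
(demo, qa_pass): demo meets qa_pass ✓
Count: 2.

2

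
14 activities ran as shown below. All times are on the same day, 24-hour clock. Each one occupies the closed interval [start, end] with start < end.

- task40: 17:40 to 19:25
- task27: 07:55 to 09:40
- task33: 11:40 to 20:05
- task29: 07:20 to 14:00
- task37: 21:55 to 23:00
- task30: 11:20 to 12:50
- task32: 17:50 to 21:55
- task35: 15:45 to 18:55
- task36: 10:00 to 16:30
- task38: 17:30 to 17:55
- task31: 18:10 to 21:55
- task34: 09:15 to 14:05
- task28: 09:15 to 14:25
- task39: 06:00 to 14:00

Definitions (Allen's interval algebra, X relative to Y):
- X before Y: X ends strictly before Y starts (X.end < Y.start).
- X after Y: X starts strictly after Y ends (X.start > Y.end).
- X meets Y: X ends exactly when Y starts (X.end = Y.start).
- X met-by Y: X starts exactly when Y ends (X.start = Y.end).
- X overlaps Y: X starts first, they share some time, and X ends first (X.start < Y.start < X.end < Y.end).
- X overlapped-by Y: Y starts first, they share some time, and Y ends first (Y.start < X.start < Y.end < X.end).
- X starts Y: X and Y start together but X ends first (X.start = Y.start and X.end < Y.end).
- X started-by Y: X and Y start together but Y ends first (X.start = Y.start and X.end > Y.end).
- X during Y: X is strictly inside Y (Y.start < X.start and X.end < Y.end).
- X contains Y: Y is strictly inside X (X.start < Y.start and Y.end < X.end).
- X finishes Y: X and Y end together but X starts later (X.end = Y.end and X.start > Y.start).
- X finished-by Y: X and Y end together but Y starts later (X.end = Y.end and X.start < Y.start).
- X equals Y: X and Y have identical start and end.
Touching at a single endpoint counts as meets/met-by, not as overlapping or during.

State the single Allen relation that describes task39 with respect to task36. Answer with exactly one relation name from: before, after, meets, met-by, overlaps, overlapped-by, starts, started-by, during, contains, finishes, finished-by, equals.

task39 = [06:00, 14:00]; task36 = [10:00, 16:30].
Compare endpoints: task39.start < task36.start, task39.start < task36.end, task39.end > task36.start, task39.end < task36.end.
That pattern is 'overlaps'.

overlaps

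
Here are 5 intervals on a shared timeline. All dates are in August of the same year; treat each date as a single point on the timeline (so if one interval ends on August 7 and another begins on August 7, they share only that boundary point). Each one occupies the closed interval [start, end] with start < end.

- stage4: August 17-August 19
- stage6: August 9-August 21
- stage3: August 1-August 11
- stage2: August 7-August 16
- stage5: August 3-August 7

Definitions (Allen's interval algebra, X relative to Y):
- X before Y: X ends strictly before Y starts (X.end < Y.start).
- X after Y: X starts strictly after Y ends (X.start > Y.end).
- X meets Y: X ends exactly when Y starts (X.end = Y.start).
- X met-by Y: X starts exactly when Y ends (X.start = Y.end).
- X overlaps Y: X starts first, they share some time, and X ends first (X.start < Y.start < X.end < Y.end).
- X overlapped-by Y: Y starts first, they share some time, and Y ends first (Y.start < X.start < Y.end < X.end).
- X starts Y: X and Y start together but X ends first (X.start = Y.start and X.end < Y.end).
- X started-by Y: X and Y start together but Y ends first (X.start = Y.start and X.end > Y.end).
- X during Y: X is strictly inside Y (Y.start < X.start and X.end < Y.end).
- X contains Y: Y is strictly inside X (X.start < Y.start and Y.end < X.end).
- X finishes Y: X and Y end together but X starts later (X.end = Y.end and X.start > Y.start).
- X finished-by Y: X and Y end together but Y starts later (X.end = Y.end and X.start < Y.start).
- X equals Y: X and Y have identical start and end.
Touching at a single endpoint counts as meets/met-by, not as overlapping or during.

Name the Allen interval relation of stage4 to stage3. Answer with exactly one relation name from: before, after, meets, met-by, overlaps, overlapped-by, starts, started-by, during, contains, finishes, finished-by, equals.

after

stage4 = [August 17, August 19]; stage3 = [August 1, August 11].
Compare endpoints: stage4.start > stage3.start, stage4.start > stage3.end, stage4.end > stage3.start, stage4.end > stage3.end.
That pattern is 'after'.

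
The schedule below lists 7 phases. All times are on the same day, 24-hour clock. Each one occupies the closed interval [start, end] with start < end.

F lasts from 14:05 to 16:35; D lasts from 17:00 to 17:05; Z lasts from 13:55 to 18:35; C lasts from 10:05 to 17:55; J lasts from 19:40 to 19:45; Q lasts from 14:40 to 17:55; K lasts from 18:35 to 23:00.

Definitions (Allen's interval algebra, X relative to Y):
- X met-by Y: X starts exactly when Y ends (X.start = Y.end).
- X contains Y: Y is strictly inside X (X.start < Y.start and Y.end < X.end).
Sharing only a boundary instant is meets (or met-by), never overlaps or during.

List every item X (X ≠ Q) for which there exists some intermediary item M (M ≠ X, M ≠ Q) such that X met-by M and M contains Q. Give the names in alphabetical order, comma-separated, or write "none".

K

Target Q = [14:40, 17:55].
Intermediaries M with M contains Q: Z.
Via Z — items with X met-by Z: K.
Union: K.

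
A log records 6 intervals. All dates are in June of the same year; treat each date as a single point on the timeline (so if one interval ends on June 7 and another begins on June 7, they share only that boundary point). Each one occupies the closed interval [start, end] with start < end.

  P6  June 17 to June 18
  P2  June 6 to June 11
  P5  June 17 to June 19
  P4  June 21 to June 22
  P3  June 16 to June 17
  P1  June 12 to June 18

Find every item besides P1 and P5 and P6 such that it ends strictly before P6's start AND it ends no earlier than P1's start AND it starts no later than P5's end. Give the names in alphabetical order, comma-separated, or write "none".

Conditions: its end is strictly before P6's start (X.end < June 17) AND its end is no earlier than P1's start (X.end >= June 12) AND its start is no later than P5's end (X.start <= June 19).
P2: end June 11 < June 17? ✓; end June 11 >= June 12? ✗; start June 6 <= June 19? ✓ → no.
P3: end June 17 < June 17? ✗; end June 17 >= June 12? ✓; start June 16 <= June 19? ✓ → no.
P4: end June 22 < June 17? ✗; end June 22 >= June 12? ✓; start June 21 <= June 19? ✗ → no.
Result: none.

none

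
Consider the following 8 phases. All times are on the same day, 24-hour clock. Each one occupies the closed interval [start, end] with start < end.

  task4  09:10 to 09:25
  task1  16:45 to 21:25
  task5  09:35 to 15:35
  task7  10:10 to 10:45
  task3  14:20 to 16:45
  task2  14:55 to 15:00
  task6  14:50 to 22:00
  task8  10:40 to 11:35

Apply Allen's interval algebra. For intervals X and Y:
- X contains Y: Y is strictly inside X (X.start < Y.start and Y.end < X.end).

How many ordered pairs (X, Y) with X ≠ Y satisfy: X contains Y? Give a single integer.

Checking all 56 ordered pairs for relation 'contains'; matching pairs in alphabetical order:
(task3, task2): task3 contains task2 ✓
(task5, task2): task5 contains task2 ✓
(task5, task7): task5 contains task7 ✓
(task5, task8): task5 contains task8 ✓
(task6, task1): task6 contains task1 ✓
(task6, task2): task6 contains task2 ✓
Count: 6.

6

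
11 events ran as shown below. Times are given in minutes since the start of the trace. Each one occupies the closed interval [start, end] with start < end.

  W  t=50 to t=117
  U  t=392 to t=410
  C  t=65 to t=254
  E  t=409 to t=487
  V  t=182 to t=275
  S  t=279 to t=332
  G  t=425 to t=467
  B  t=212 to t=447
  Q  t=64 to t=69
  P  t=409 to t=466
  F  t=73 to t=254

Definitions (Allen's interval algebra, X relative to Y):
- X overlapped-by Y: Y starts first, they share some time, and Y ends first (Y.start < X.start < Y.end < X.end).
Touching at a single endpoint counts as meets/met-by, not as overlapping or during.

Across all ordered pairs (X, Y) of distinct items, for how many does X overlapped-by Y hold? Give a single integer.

14

Checking all 110 ordered pairs for relation 'overlapped-by'; matching pairs in alphabetical order:
(B, C): B overlapped-by C ✓
(B, F): B overlapped-by F ✓
(B, V): B overlapped-by V ✓
(C, Q): C overlapped-by Q ✓
(C, W): C overlapped-by W ✓
(E, B): E overlapped-by B ✓
(E, U): E overlapped-by U ✓
(F, W): F overlapped-by W ✓
(G, B): G overlapped-by B ✓
(G, P): G overlapped-by P ✓
(P, B): P overlapped-by B ✓
(P, U): P overlapped-by U ✓
(V, C): V overlapped-by C ✓
(V, F): V overlapped-by F ✓
Count: 14.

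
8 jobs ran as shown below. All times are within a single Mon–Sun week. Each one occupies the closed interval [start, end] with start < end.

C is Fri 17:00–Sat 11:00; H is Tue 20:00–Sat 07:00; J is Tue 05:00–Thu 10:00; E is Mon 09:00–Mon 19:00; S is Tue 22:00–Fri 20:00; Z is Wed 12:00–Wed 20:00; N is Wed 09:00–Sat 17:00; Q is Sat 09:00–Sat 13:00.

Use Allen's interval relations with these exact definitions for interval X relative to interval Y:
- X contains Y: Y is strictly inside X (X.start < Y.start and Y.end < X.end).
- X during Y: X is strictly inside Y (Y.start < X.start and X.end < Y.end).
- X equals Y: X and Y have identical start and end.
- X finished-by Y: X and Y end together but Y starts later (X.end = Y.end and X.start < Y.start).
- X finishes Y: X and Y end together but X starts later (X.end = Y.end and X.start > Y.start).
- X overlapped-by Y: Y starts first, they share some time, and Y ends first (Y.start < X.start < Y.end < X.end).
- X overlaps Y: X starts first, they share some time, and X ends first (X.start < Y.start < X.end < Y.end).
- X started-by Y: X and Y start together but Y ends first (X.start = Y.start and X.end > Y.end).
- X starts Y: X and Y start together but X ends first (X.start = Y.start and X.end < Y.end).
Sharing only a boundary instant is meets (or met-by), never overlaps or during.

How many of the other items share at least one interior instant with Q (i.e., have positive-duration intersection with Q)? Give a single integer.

Target Q = [Sat 09:00, Sat 13:00].
C [Fri 17:00, Sat 11:00] → overlaps → counts.
E [Mon 09:00, Mon 19:00] → before → no.
H [Tue 20:00, Sat 07:00] → before → no.
J [Tue 05:00, Thu 10:00] → before → no.
N [Wed 09:00, Sat 17:00] → contains → counts.
S [Tue 22:00, Fri 20:00] → before → no.
Z [Wed 12:00, Wed 20:00] → before → no.
Total: 2.

2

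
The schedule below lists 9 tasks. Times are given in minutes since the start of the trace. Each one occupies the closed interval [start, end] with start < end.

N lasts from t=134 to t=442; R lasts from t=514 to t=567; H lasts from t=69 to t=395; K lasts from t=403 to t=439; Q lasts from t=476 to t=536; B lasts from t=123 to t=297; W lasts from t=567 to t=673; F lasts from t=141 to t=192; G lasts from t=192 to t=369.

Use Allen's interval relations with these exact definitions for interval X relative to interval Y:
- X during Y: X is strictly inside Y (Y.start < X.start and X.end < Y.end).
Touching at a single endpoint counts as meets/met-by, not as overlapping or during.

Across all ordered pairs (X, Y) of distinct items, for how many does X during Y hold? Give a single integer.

Checking all 72 ordered pairs for relation 'during'; matching pairs in alphabetical order:
(B, H): B during H ✓
(F, B): F during B ✓
(F, H): F during H ✓
(F, N): F during N ✓
(G, H): G during H ✓
(G, N): G during N ✓
(K, N): K during N ✓
Count: 7.

7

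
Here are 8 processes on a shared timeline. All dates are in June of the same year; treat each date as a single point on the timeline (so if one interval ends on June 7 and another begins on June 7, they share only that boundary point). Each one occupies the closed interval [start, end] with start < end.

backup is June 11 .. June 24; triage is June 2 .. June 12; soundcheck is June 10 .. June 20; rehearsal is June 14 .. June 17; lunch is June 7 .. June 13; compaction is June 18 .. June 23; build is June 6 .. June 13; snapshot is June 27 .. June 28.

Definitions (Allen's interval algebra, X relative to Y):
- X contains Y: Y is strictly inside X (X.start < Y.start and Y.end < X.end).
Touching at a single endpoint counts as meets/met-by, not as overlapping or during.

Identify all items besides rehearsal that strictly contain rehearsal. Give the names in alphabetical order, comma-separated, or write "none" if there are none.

backup, soundcheck

Target rehearsal = [June 14, June 17].
backup [June 11, June 24] → contains → yes.
build [June 6, June 13] → before → no.
compaction [June 18, June 23] → after → no.
lunch [June 7, June 13] → before → no.
snapshot [June 27, June 28] → after → no.
soundcheck [June 10, June 20] → contains → yes.
triage [June 2, June 12] → before → no.
Result: backup, soundcheck.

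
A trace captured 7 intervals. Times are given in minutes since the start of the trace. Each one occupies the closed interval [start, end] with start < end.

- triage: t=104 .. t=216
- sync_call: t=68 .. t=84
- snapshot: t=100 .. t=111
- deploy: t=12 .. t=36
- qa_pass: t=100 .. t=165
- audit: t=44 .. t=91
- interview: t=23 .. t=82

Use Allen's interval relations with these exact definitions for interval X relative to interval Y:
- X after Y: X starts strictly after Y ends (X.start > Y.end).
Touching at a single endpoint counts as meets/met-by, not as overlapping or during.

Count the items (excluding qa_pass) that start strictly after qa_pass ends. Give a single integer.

0

Target qa_pass = [t=100, t=165].
audit [t=44, t=91] → before → no.
deploy [t=12, t=36] → before → no.
interview [t=23, t=82] → before → no.
snapshot [t=100, t=111] → starts → no.
sync_call [t=68, t=84] → before → no.
triage [t=104, t=216] → overlapped-by → no.
Total: 0.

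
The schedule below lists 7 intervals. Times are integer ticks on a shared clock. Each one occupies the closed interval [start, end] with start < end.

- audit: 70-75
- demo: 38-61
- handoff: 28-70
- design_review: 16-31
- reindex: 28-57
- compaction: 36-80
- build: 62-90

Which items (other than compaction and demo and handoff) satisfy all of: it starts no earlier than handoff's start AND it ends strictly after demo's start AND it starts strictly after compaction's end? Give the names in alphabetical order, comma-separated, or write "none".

none

Conditions: its start is no earlier than handoff's start (X.start >= 28) AND its end is strictly after demo's start (X.end > 38) AND its start is strictly after compaction's end (X.start > 80).
audit: start 70 >= 28? ✓; end 75 > 38? ✓; start 70 > 80? ✗ → no.
build: start 62 >= 28? ✓; end 90 > 38? ✓; start 62 > 80? ✗ → no.
design_review: start 16 >= 28? ✗; end 31 > 38? ✗; start 16 > 80? ✗ → no.
reindex: start 28 >= 28? ✓; end 57 > 38? ✓; start 28 > 80? ✗ → no.
Result: none.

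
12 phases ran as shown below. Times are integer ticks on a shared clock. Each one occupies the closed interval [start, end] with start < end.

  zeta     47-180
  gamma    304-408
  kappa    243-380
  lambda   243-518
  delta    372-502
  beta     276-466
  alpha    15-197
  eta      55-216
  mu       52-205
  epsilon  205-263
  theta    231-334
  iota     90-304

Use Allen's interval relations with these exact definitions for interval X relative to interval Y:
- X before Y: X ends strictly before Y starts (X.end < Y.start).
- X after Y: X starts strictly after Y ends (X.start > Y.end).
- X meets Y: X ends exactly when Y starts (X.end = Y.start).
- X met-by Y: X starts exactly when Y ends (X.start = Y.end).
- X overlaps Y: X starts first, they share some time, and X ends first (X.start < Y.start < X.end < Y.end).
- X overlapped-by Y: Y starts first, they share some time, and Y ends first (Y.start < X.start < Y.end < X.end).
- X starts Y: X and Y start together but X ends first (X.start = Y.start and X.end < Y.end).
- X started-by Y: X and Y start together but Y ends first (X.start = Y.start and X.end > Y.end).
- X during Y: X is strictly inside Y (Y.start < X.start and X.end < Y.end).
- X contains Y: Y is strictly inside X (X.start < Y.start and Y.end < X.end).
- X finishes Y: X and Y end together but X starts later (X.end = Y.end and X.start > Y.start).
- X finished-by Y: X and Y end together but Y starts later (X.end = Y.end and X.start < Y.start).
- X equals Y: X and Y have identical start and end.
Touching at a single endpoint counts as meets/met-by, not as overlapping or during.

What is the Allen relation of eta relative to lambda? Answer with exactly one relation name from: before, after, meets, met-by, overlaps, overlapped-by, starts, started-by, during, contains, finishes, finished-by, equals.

eta = [55, 216]; lambda = [243, 518].
Compare endpoints: eta.start < lambda.start, eta.start < lambda.end, eta.end < lambda.start, eta.end < lambda.end.
That pattern is 'before'.

before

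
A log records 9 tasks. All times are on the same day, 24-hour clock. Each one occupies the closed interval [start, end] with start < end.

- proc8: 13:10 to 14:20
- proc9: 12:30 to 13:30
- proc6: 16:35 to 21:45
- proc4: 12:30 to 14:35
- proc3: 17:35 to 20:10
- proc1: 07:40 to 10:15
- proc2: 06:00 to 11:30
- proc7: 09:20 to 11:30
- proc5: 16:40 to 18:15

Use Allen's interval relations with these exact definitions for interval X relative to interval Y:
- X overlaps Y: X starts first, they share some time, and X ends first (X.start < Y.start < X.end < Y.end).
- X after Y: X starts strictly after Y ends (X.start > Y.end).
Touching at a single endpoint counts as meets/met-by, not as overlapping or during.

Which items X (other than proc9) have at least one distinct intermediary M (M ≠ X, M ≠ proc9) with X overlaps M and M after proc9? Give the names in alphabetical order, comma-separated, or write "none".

proc5

Target proc9 = [12:30, 13:30].
Intermediaries M with M after proc9: proc3, proc5, proc6.
Via proc3 — items with X overlaps proc3: proc5.
Via proc5 — items with X overlaps proc5: none.
Via proc6 — items with X overlaps proc6: none.
Union: proc5.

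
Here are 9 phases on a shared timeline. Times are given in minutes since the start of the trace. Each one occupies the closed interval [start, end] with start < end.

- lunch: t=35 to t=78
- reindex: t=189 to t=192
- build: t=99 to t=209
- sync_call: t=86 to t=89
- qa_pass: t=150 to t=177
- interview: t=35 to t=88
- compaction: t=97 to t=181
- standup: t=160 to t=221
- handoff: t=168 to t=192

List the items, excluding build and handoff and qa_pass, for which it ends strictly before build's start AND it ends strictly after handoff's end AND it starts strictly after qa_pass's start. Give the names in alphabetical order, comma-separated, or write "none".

Conditions: its end is strictly before build's start (X.end < t=99) AND its end is strictly after handoff's end (X.end > t=192) AND its start is strictly after qa_pass's start (X.start > t=150).
compaction: end t=181 < t=99? ✗; end t=181 > t=192? ✗; start t=97 > t=150? ✗ → no.
interview: end t=88 < t=99? ✓; end t=88 > t=192? ✗; start t=35 > t=150? ✗ → no.
lunch: end t=78 < t=99? ✓; end t=78 > t=192? ✗; start t=35 > t=150? ✗ → no.
reindex: end t=192 < t=99? ✗; end t=192 > t=192? ✗; start t=189 > t=150? ✓ → no.
standup: end t=221 < t=99? ✗; end t=221 > t=192? ✓; start t=160 > t=150? ✓ → no.
sync_call: end t=89 < t=99? ✓; end t=89 > t=192? ✗; start t=86 > t=150? ✗ → no.
Result: none.

none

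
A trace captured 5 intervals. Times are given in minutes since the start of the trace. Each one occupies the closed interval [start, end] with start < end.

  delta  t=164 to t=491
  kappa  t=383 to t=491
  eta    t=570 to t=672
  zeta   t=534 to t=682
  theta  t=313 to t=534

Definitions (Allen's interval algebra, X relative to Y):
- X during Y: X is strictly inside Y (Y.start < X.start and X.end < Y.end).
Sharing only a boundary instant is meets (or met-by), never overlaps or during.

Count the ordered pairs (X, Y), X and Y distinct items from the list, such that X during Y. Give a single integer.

Checking all 20 ordered pairs for relation 'during'; matching pairs in alphabetical order:
(eta, zeta): eta during zeta ✓
(kappa, theta): kappa during theta ✓
Count: 2.

2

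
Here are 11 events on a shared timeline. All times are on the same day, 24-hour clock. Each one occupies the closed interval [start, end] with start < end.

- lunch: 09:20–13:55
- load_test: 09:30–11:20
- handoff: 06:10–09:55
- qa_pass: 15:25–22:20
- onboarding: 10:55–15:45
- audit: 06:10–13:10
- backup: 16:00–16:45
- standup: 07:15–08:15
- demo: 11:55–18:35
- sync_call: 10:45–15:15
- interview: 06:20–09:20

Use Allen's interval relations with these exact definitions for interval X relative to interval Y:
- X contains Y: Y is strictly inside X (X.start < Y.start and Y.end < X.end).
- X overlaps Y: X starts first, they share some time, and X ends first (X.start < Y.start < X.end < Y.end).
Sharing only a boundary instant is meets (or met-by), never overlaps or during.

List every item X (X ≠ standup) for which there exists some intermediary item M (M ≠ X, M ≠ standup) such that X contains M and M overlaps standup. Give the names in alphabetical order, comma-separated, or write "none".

Target standup = [07:15, 08:15].
Intermediaries M with M overlaps standup: none.
Union: none.

none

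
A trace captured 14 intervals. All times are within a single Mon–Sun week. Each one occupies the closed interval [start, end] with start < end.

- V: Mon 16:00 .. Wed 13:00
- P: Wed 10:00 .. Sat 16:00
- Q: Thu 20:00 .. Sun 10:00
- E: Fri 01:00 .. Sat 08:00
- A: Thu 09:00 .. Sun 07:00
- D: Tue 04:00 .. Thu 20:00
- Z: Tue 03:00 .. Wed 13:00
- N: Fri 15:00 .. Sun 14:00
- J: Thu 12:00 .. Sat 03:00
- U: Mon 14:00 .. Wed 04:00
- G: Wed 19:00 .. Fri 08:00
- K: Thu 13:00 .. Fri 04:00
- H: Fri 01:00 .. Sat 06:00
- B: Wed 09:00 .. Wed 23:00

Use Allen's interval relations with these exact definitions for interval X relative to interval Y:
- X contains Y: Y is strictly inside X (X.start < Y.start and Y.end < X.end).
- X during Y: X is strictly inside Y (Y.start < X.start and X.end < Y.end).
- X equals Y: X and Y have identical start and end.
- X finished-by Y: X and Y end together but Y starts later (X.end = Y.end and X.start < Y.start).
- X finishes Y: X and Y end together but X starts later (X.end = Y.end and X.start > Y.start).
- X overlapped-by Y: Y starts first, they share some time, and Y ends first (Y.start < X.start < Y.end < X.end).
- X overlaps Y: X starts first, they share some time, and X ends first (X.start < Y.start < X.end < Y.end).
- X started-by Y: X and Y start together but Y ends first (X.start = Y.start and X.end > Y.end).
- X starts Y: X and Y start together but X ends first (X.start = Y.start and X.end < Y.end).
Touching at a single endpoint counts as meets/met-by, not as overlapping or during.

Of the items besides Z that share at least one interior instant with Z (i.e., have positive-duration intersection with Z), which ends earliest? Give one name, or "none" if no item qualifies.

Target Z = [Tue 03:00, Wed 13:00].
A [Thu 09:00, Sun 07:00] → after → excluded.
B [Wed 09:00, Wed 23:00] → overlapped-by → candidate.
D [Tue 04:00, Thu 20:00] → overlapped-by → candidate.
E [Fri 01:00, Sat 08:00] → after → excluded.
G [Wed 19:00, Fri 08:00] → after → excluded.
H [Fri 01:00, Sat 06:00] → after → excluded.
J [Thu 12:00, Sat 03:00] → after → excluded.
K [Thu 13:00, Fri 04:00] → after → excluded.
N [Fri 15:00, Sun 14:00] → after → excluded.
P [Wed 10:00, Sat 16:00] → overlapped-by → candidate.
Q [Thu 20:00, Sun 10:00] → after → excluded.
U [Mon 14:00, Wed 04:00] → overlaps → candidate.
V [Mon 16:00, Wed 13:00] → finished-by → candidate.
Among candidates, earliest end is Wed 04:00 → U.

U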